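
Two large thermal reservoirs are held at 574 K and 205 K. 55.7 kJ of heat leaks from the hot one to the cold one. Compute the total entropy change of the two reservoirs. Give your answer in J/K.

ΔS_hot = −Q/T_H = −55700/574 = -97.04 J/K and ΔS_cold = +Q/T_C = 55700/205 = 271.7 J/K.
ΔS_total = -97.04 + 271.7 = 175 J/K, positive as the second law requires.

ΔS_total = 175 J/K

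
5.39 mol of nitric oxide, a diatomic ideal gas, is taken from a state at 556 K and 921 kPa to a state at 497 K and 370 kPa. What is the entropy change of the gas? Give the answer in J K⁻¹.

ΔS = 23.3 J/K

ΔS = nC_p ln(T₂/T₁) − nR ln(P₂/P₁), with C_p = 7R/2 = 29.1 J mol⁻¹ K⁻¹ for a diatomic ideal gas.
ΔS = 5.39 × [29.1 × ln(497/556) − 8.314 × ln(370/921)] = 23.3 J/K.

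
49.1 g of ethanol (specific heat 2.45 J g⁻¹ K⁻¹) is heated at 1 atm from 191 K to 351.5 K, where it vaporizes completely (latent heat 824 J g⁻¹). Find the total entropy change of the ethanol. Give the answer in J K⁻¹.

ΔS = 188 J/K

Warming step: ΔS₁ = m c ln(T_tr/T_i) = 49.1 × 2.45 × ln(351.5/191) = 73.37 J/K.
Phase change: ΔS₂ = +mL/T_tr = 49.1 × 824 / 351.5 = 115.1 J/K.
ΔS_total = (73.37) + (115.1) = 188 J/K.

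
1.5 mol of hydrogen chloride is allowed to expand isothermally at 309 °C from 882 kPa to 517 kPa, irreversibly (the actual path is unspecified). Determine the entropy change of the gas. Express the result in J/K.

ΔS_gas = 6.66 J/K

Entropy is a state function, so ΔS_gas depends only on the end states.
For an isothermal ideal gas ΔS_gas = nR ln(P₁/P₂) = 1.5 × 8.314 × ln(882/517) = 6.66 J/K.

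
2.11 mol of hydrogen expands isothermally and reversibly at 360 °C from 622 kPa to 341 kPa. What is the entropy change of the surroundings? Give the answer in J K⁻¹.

For an isothermal ideal gas ΔS_gas = nR ln(P₁/P₂) = 2.11 × 8.314 × ln(622/341) = 10.5 J/K.
The process is reversible, so ΔS_surr = −ΔS_gas = -10.5 J/K and ΔS_universe = 0.

ΔS_surr = -10.5 J/K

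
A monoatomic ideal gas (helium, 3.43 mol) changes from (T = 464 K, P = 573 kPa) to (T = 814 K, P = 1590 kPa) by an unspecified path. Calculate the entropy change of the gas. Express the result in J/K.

ΔS = nC_p ln(T₂/T₁) − nR ln(P₂/P₁), with C_p = 5R/2 = 20.79 J mol⁻¹ K⁻¹ for a monoatomic ideal gas.
ΔS = 3.43 × [20.79 × ln(814/464) − 8.314 × ln(1590/573)] = 11 J/K.

ΔS = 11 J/K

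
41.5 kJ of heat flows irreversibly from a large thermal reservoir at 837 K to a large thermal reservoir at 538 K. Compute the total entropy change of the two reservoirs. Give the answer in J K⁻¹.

ΔS_total = 27.6 J/K

ΔS_hot = −Q/T_H = −41500/837 = -49.58 J/K and ΔS_cold = +Q/T_C = 41500/538 = 77.14 J/K.
ΔS_total = -49.58 + 77.14 = 27.6 J/K, positive as the second law requires.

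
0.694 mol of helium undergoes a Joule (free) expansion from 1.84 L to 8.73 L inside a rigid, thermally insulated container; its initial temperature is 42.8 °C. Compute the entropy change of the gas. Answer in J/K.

For an ideal gas in free expansion Q = 0 and W = 0, so T is unchanged.
Entropy is a state function; using a reversible isothermal path, ΔS_gas = nR ln(V₂/V₁) = 0.694 × 8.314 × ln(8.73/1.84) = 8.98 J/K.

ΔS_gas = 8.98 J/K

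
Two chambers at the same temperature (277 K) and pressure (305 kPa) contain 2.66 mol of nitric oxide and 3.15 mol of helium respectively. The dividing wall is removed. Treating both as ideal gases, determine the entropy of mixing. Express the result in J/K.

Mole fractions: x_A = 2.66/5.81 = 0.458, x_B = 0.542.
ΔS_mix = −R(n_A ln x_A + n_B ln x_B) = −8.314 × (2.66 ln 0.458 + 3.15 ln 0.542) = 33.3 J/K.

ΔS_mix = 33.3 J/K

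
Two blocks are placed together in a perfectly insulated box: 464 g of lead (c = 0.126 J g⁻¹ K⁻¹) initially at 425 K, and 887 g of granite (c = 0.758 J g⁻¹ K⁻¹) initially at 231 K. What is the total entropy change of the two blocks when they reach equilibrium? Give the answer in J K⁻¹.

Energy balance: T_f = (m₁c₁T₁ + m₂c₂T₂)/(m₁c₁ + m₂c₂) = 246.52 K.
ΔS₁ = m₁c₁ ln(T_f/T₁) = 58.464 × ln(246.52/425) = -31.84 J/K.
ΔS₂ = m₂c₂ ln(T_f/T₂) = 672.346 × ln(246.52/231) = 43.72 J/K.
ΔS_total = -31.84 + 43.72 = 11.9 J/K.

ΔS_total = 11.9 J/K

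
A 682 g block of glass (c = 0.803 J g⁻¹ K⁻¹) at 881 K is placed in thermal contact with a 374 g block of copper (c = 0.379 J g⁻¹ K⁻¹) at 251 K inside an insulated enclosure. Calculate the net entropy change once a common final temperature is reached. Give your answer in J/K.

ΔS_total = 68.3 J/K

Energy balance: T_f = (m₁c₁T₁ + m₂c₂T₂)/(m₁c₁ + m₂c₂) = 751.47 K.
ΔS₁ = m₁c₁ ln(T_f/T₁) = 547.646 × ln(751.47/881) = -87.09 J/K.
ΔS₂ = m₂c₂ ln(T_f/T₂) = 141.746 × ln(751.47/251) = 155.4 J/K.
ΔS_total = -87.09 + 155.4 = 68.3 J/K.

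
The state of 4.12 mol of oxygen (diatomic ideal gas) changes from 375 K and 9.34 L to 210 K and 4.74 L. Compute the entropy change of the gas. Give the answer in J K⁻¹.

ΔS = -72.9 J/K

Entropy is a state function: ΔS = nC_V ln(T₂/T₁) + nR ln(V₂/V₁), with C_V = 5R/2 = 20.79 J mol⁻¹ K⁻¹ for a diatomic ideal gas.
ΔS = 4.12 × [20.79 × ln(210/375) + 8.314 × ln(4.74/9.34)] = -72.9 J/K.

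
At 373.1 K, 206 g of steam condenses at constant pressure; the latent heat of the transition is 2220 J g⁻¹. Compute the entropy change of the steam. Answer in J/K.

ΔS = -1230 J/K

Heat released by the substance: Q = −mL = −206 × 2220 = −457320 J.
At constant T, ΔS = Q_rev/T = −457320 / 373.1 = -1230 J/K.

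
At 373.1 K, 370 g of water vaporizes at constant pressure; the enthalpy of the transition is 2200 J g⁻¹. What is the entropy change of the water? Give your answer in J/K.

ΔS = 2180 J/K

Heat absorbed by the substance: Q = mL = 370 × 2200 = 814000 J.
At constant T, ΔS = Q_rev/T = 814000 / 373.1 = 2180 J/K.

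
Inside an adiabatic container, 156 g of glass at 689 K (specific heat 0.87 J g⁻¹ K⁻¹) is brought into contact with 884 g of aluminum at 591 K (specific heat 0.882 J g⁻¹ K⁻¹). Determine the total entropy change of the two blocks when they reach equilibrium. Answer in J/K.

Energy balance: T_f = (m₁c₁T₁ + m₂c₂T₂)/(m₁c₁ + m₂c₂) = 605.53 K.
ΔS₁ = m₁c₁ ln(T_f/T₁) = 135.72 × ln(605.53/689) = -17.53 J/K.
ΔS₂ = m₂c₂ ln(T_f/T₂) = 779.688 × ln(605.53/591) = 18.94 J/K.
ΔS_total = -17.53 + 18.94 = 1.41 J/K.

ΔS_total = 1.41 J/K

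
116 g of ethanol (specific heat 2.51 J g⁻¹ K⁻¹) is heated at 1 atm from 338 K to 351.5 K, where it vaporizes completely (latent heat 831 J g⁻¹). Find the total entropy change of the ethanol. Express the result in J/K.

ΔS = 286 J/K

Warming step: ΔS₁ = m c ln(T_tr/T_i) = 116 × 2.51 × ln(351.5/338) = 11.4 J/K.
Phase change: ΔS₂ = +mL/T_tr = 116 × 831 / 351.5 = 274.2 J/K.
ΔS_total = (11.4) + (274.2) = 286 J/K.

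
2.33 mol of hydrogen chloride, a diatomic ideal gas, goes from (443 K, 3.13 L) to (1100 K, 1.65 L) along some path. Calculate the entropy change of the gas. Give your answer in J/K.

Entropy is a state function: ΔS = nC_V ln(T₂/T₁) + nR ln(V₂/V₁), with C_V = 5R/2 = 20.79 J mol⁻¹ K⁻¹ for a diatomic ideal gas.
ΔS = 2.33 × [20.79 × ln(1100/443) + 8.314 × ln(1.65/3.13)] = 31.6 J/K.

ΔS = 31.6 J/K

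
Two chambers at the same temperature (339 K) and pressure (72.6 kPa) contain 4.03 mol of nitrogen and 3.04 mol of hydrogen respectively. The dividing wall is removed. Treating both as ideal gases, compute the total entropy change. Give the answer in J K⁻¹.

ΔS_mix = 40.2 J/K

Mole fractions: x_A = 4.03/7.07 = 0.57, x_B = 0.43.
ΔS_mix = −R(n_A ln x_A + n_B ln x_B) = −8.314 × (4.03 ln 0.57 + 3.04 ln 0.43) = 40.2 J/K.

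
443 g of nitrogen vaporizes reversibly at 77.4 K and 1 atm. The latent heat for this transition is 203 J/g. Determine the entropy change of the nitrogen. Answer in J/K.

ΔS = 1160 J/K

Heat absorbed by the substance: Q = mL = 443 × 203 = 89929 J.
At constant T, ΔS = Q_rev/T = 89929 / 77.4 = 1160 J/K.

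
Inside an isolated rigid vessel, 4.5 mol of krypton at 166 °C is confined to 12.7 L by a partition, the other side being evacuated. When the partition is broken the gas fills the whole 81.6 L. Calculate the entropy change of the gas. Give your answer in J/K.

ΔS_gas = 69.6 J/K

No heat is exchanged and no work is done, so the ideal-gas temperature stays constant.
Entropy is a state function; using a reversible isothermal path, ΔS_gas = nR ln(V₂/V₁) = 4.5 × 8.314 × ln(81.6/12.7) = 69.6 J/K.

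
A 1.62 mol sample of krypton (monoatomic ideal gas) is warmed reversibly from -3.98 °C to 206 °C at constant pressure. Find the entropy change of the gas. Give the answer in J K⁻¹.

In kelvin: T₁ = 269.17 K, T₂ = 479.15 K. At constant pressure, ΔS = nC_p ln(T₂/T₁) with C_p = 5R/2 = 20.79 J mol⁻¹ K⁻¹.
ΔS = 1.62 × 20.79 × ln(479.15/269.17) = 19.4 J/K.

ΔS = 19.4 J/K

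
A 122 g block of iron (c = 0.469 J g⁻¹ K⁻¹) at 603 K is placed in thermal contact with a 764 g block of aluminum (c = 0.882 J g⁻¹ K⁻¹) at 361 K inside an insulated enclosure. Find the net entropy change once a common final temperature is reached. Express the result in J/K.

ΔS_total = 8.03 J/K

Energy balance: T_f = (m₁c₁T₁ + m₂c₂T₂)/(m₁c₁ + m₂c₂) = 379.94 K.
ΔS₁ = m₁c₁ ln(T_f/T₁) = 57.218 × ln(379.94/603) = -26.43 J/K.
ΔS₂ = m₂c₂ ln(T_f/T₂) = 673.848 × ln(379.94/361) = 34.46 J/K.
ΔS_total = -26.43 + 34.46 = 8.03 J/K.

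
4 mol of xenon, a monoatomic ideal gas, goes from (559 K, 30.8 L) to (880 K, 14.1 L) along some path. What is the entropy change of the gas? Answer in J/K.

Entropy is a state function: ΔS = nC_V ln(T₂/T₁) + nR ln(V₂/V₁), with C_V = 3R/2 = 12.47 J mol⁻¹ K⁻¹ for a monoatomic ideal gas.
ΔS = 4 × [12.47 × ln(880/559) + 8.314 × ln(14.1/30.8)] = -3.35 J/K.

ΔS = -3.35 J/K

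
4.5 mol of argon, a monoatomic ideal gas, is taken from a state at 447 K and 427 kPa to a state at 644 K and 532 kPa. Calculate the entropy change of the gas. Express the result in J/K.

ΔS = 25.9 J/K

ΔS = nC_p ln(T₂/T₁) − nR ln(P₂/P₁), with C_p = 5R/2 = 20.79 J mol⁻¹ K⁻¹ for a monoatomic ideal gas.
ΔS = 4.5 × [20.79 × ln(644/447) − 8.314 × ln(532/427)] = 25.9 J/K.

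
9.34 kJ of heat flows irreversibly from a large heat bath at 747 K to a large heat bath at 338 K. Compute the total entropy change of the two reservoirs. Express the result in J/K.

ΔS_hot = −Q/T_H = −9340/747 = -12.5 J/K and ΔS_cold = +Q/T_C = 9340/338 = 27.63 J/K.
ΔS_total = -12.5 + 27.63 = 15.1 J/K, positive as the second law requires.

ΔS_total = 15.1 J/K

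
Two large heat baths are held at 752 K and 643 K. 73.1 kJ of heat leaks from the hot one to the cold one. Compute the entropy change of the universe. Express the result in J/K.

ΔS_total = 16.5 J/K

ΔS_hot = −Q/T_H = −73100/752 = -97.21 J/K and ΔS_cold = +Q/T_C = 73100/643 = 113.7 J/K.
ΔS_total = -97.21 + 113.7 = 16.5 J/K, positive as the second law requires.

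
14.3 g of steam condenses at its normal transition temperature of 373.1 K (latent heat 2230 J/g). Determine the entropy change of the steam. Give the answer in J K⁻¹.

Heat released by the substance: Q = −mL = −14.3 × 2230 = −31889 J.
At constant T, ΔS = Q_rev/T = −31889 / 373.1 = -85.5 J/K.

ΔS = -85.5 J/K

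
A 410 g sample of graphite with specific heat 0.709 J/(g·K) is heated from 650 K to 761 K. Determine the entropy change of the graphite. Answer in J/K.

ΔS = 45.8 J/K

ΔS = ∫dQ_rev/T = m c ln(T₂/T₁) = 410 × 0.709 × ln(761/650) = 45.8 J/K.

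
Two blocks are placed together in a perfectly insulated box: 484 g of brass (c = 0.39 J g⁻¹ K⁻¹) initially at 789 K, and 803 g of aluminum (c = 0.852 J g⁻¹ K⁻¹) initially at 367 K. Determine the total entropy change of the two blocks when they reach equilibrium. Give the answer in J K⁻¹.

ΔS_total = 49.4 J/K

Energy balance: T_f = (m₁c₁T₁ + m₂c₂T₂)/(m₁c₁ + m₂c₂) = 458.25 K.
ΔS₁ = m₁c₁ ln(T_f/T₁) = 188.76 × ln(458.25/789) = -102.56 J/K.
ΔS₂ = m₂c₂ ln(T_f/T₂) = 684.156 × ln(458.25/367) = 151.92 J/K.
ΔS_total = -102.56 + 151.92 = 49.4 J/K.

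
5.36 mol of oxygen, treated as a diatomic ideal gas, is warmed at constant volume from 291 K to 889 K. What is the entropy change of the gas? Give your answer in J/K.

ΔS = 124 J/K

At constant volume, ΔS = nC_V ln(T₂/T₁) with C_V = 5R/2 = 20.79 J mol⁻¹ K⁻¹.
ΔS = 5.36 × 20.79 × ln(889/291) = 124 J/K.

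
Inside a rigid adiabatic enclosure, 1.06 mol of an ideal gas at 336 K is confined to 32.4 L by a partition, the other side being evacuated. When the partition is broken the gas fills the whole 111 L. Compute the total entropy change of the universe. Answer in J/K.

ΔS_universe = 10.9 J/K

For an ideal gas in free expansion Q = 0 and W = 0, so T is unchanged.
Entropy is a state function; using a reversible isothermal path, ΔS_gas = nR ln(V₂/V₁) = 1.06 × 8.314 × ln(111/32.4) = 10.9 J/K.
The insulated surroundings exchange no heat, so ΔS_surr = 0 and ΔS_universe = ΔS_gas.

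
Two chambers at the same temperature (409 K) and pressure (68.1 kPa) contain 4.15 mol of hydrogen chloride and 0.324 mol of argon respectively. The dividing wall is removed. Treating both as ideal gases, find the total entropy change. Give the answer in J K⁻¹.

Mole fractions: x_A = 4.15/4.47 = 0.928, x_B = 0.0724.
ΔS_mix = −R(n_A ln x_A + n_B ln x_B) = −8.314 × (4.15 ln 0.928 + 0.324 ln 0.0724) = 9.67 J/K.

ΔS_mix = 9.67 J/K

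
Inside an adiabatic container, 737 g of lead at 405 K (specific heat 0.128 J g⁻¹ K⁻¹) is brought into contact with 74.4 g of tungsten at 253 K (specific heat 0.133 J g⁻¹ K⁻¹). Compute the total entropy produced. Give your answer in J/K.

ΔS_total = 0.874 J/K

Energy balance: T_f = (m₁c₁T₁ + m₂c₂T₂)/(m₁c₁ + m₂c₂) = 390.57 K.
ΔS₁ = m₁c₁ ln(T_f/T₁) = 94.336 × ln(390.57/405) = -3.423 J/K.
ΔS₂ = m₂c₂ ln(T_f/T₂) = 9.8952 × ln(390.57/253) = 4.297 J/K.
ΔS_total = -3.423 + 4.297 = 0.874 J/K.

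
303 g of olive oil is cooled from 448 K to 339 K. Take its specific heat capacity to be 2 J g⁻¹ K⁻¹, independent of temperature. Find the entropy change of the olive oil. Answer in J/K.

ΔS = ∫dQ_rev/T = m c ln(T₂/T₁) = 303 × 2 × ln(339/448) = -169 J/K.

ΔS = -169 J/K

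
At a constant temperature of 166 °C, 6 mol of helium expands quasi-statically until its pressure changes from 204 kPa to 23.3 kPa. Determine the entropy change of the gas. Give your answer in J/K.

For an isothermal ideal gas ΔS_gas = nR ln(P₁/P₂) = 6 × 8.314 × ln(204/23.3) = 108 J/K.

ΔS_gas = 108 J/K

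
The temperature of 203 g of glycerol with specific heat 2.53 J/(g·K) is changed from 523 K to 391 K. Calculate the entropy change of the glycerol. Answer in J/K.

ΔS = -149 J/K

ΔS = ∫dQ_rev/T = m c ln(T₂/T₁) = 203 × 2.53 × ln(391/523) = -149 J/K.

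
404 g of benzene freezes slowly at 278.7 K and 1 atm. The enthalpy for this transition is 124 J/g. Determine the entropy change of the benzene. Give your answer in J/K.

ΔS = -180 J/K

Heat released by the substance: Q = −mL = −404 × 124 = −50096 J.
At constant T, ΔS = Q_rev/T = −50096 / 278.7 = -180 J/K.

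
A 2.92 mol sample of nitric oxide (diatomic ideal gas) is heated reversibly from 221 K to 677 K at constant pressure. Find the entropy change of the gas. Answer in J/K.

ΔS = 95.1 J/K

At constant pressure, ΔS = nC_p ln(T₂/T₁) with C_p = 7R/2 = 29.1 J mol⁻¹ K⁻¹.
ΔS = 2.92 × 29.1 × ln(677/221) = 95.1 J/K.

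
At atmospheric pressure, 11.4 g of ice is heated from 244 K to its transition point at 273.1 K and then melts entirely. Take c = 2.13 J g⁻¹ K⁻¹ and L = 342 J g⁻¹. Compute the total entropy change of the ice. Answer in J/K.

ΔS = 17 J/K

Warming step: ΔS₁ = m c ln(T_tr/T_i) = 11.4 × 2.13 × ln(273.1/244) = 2.736 J/K.
Phase change: ΔS₂ = +mL/T_tr = 11.4 × 342 / 273.1 = 14.28 J/K.
ΔS_total = (2.736) + (14.28) = 17 J/K.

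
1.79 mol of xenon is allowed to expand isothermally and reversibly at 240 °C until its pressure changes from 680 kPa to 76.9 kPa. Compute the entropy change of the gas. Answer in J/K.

ΔS_gas = 32.4 J/K

For an isothermal ideal gas ΔS_gas = nR ln(P₁/P₂) = 1.79 × 8.314 × ln(680/76.9) = 32.4 J/K.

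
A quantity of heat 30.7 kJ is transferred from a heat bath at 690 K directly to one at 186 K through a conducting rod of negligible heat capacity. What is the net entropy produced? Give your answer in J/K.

ΔS_hot = −Q/T_H = −30700/690 = -44.49 J/K and ΔS_cold = +Q/T_C = 30700/186 = 165.1 J/K.
ΔS_total = -44.49 + 165.1 = 121 J/K, positive as the second law requires.

ΔS_total = 121 J/K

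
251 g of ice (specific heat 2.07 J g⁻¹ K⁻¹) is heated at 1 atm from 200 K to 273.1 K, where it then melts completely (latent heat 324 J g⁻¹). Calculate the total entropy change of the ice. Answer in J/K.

Warming step: ΔS₁ = m c ln(T_tr/T_i) = 251 × 2.07 × ln(273.1/200) = 161.9 J/K.
Phase change: ΔS₂ = +mL/T_tr = 251 × 324 / 273.1 = 297.8 J/K.
ΔS_total = (161.9) + (297.8) = 460 J/K.

ΔS = 460 J/K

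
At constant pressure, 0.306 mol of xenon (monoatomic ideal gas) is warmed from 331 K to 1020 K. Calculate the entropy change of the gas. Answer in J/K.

At constant pressure, ΔS = nC_p ln(T₂/T₁) with C_p = 5R/2 = 20.79 J mol⁻¹ K⁻¹.
ΔS = 0.306 × 20.79 × ln(1020/331) = 7.16 J/K.

ΔS = 7.16 J/K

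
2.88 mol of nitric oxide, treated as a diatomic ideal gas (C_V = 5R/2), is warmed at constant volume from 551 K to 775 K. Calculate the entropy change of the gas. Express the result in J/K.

At constant volume, ΔS = nC_V ln(T₂/T₁) with C_V = 5R/2 = 20.79 J mol⁻¹ K⁻¹.
ΔS = 2.88 × 20.79 × ln(775/551) = 20.4 J/K.

ΔS = 20.4 J/K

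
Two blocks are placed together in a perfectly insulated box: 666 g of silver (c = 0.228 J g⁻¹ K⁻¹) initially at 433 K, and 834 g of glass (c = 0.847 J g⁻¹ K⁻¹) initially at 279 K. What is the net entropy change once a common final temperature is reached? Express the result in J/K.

Energy balance: T_f = (m₁c₁T₁ + m₂c₂T₂)/(m₁c₁ + m₂c₂) = 306.25 K.
ΔS₁ = m₁c₁ ln(T_f/T₁) = 151.848 × ln(306.25/433) = -52.59 J/K.
ΔS₂ = m₂c₂ ln(T_f/T₂) = 706.398 × ln(306.25/279) = 65.82 J/K.
ΔS_total = -52.59 + 65.82 = 13.2 J/K.

ΔS_total = 13.2 J/K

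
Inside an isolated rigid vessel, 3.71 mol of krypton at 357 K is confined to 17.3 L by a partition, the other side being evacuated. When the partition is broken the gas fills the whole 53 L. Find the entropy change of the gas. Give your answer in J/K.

For an ideal gas in free expansion Q = 0 and W = 0, so T is unchanged.
Entropy is a state function; using a reversible isothermal path, ΔS_gas = nR ln(V₂/V₁) = 3.71 × 8.314 × ln(53/17.3) = 34.5 J/K.

ΔS_gas = 34.5 J/K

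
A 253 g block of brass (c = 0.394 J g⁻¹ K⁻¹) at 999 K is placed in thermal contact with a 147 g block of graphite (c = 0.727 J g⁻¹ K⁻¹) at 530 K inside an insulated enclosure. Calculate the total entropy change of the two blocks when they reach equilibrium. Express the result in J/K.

ΔS_total = 10.3 J/K

Energy balance: T_f = (m₁c₁T₁ + m₂c₂T₂)/(m₁c₁ + m₂c₂) = 756.34 K.
ΔS₁ = m₁c₁ ln(T_f/T₁) = 99.682 × ln(756.34/999) = -27.74 J/K.
ΔS₂ = m₂c₂ ln(T_f/T₂) = 106.869 × ln(756.34/530) = 38 J/K.
ΔS_total = -27.74 + 38 = 10.3 J/K.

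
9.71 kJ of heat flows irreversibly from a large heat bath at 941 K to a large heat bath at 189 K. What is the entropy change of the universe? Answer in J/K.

ΔS_total = 41.1 J/K

ΔS_hot = −Q/T_H = −9710/941 = -10.32 J/K and ΔS_cold = +Q/T_C = 9710/189 = 51.38 J/K.
ΔS_total = -10.32 + 51.38 = 41.1 J/K, positive as the second law requires.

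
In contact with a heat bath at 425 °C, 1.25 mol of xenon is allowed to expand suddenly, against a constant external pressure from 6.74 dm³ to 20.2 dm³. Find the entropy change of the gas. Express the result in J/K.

Entropy is a state function, so ΔS_gas depends only on the end states.
For an isothermal ideal gas ΔS_gas = nR ln(V₂/V₁) = 1.25 × 8.314 × ln(20.2/6.74) = 11.4 J/K.

ΔS_gas = 11.4 J/K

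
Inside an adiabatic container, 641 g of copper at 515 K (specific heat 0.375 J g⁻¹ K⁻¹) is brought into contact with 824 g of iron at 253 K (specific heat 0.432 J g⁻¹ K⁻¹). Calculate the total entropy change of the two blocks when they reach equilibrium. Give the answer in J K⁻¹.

ΔS_total = 37.2 J/K

Energy balance: T_f = (m₁c₁T₁ + m₂c₂T₂)/(m₁c₁ + m₂c₂) = 358.61 K.
ΔS₁ = m₁c₁ ln(T_f/T₁) = 240.375 × ln(358.61/515) = -87 J/K.
ΔS₂ = m₂c₂ ln(T_f/T₂) = 355.968 × ln(358.61/253) = 124.2 J/K.
ΔS_total = -87 + 124.2 = 37.2 J/K.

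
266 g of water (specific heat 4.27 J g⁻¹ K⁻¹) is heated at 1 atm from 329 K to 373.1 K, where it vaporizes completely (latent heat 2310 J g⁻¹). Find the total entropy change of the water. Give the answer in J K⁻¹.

ΔS = 1790 J/K

Warming step: ΔS₁ = m c ln(T_tr/T_i) = 266 × 4.27 × ln(373.1/329) = 142.9 J/K.
Phase change: ΔS₂ = +mL/T_tr = 266 × 2310 / 373.1 = 1647 J/K.
ΔS_total = (142.9) + (1647) = 1790 J/K.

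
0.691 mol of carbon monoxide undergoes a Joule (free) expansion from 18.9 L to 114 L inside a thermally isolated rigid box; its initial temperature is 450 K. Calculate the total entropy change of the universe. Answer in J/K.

ΔS_universe = 10.3 J/K

For an ideal gas in free expansion Q = 0 and W = 0, so T is unchanged.
Entropy is a state function; using a reversible isothermal path, ΔS_gas = nR ln(V₂/V₁) = 0.691 × 8.314 × ln(114/18.9) = 10.3 J/K.
The insulated surroundings exchange no heat, so ΔS_surr = 0 and ΔS_universe = ΔS_gas.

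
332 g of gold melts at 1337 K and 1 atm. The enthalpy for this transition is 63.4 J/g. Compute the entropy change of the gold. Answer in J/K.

ΔS = 15.7 J/K

Heat absorbed by the substance: Q = mL = 332 × 63.4 = 21048.8 J.
At constant T, ΔS = Q_rev/T = 21048.8 / 1337 = 15.7 J/K.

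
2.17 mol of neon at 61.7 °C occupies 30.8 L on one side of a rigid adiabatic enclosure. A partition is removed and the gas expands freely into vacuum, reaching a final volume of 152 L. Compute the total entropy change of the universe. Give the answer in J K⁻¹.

No heat is exchanged and no work is done, so the ideal-gas temperature stays constant.
Entropy is a state function; using a reversible isothermal path, ΔS_gas = nR ln(V₂/V₁) = 2.17 × 8.314 × ln(152/30.8) = 28.8 J/K.
The insulated surroundings exchange no heat, so ΔS_surr = 0 and ΔS_universe = ΔS_gas.

ΔS_universe = 28.8 J/K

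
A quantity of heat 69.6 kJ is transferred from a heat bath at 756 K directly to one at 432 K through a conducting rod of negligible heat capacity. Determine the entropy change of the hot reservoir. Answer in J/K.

The hot reservoir loses heat Q, so ΔS_hot = −Q/T_H = −69600/756 = -92.1 J/K.

ΔS_hot = -92.1 J/K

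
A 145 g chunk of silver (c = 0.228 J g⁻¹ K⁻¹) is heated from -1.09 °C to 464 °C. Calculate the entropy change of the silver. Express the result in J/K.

In kelvin: T₁ = 272.06 K, T₂ = 737.15 K. ΔS = ∫dQ_rev/T = m c ln(T₂/T₁) = 145 × 0.228 × ln(737.15/272.06) = 33 J/K.

ΔS = 33 J/K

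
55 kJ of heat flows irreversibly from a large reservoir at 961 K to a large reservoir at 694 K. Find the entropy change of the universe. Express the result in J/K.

ΔS_total = 22 J/K

ΔS_hot = −Q/T_H = −55000/961 = -57.23 J/K and ΔS_cold = +Q/T_C = 55000/694 = 79.25 J/K.
ΔS_total = -57.23 + 79.25 = 22 J/K, positive as the second law requires.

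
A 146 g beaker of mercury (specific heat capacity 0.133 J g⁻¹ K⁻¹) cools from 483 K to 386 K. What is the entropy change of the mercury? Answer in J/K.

ΔS = -4.35 J/K

ΔS = ∫dQ_rev/T = m c ln(T₂/T₁) = 146 × 0.133 × ln(386/483) = -4.35 J/K.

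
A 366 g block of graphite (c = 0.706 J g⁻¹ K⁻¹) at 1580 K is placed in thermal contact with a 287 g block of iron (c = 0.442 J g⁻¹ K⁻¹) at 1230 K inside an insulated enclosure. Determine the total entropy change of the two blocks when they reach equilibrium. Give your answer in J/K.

Energy balance: T_f = (m₁c₁T₁ + m₂c₂T₂)/(m₁c₁ + m₂c₂) = 1464.8 K.
ΔS₁ = m₁c₁ ln(T_f/T₁) = 258.396 × ln(1464.8/1580) = -19.57 J/K.
ΔS₂ = m₂c₂ ln(T_f/T₂) = 126.854 × ln(1464.8/1230) = 22.16 J/K.
ΔS_total = -19.57 + 22.16 = 2.59 J/K.

ΔS_total = 2.59 J/K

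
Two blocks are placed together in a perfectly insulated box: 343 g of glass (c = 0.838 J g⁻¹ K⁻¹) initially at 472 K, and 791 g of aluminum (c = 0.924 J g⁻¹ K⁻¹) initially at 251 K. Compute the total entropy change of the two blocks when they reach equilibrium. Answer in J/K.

Energy balance: T_f = (m₁c₁T₁ + m₂c₂T₂)/(m₁c₁ + m₂c₂) = 313.38 K.
ΔS₁ = m₁c₁ ln(T_f/T₁) = 287.434 × ln(313.38/472) = -117.7 J/K.
ΔS₂ = m₂c₂ ln(T_f/T₂) = 730.884 × ln(313.38/251) = 162.2 J/K.
ΔS_total = -117.7 + 162.2 = 44.5 J/K.

ΔS_total = 44.5 J/K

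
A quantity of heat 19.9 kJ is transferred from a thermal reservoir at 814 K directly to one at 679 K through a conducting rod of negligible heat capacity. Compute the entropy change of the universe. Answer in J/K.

ΔS_total = 4.86 J/K

ΔS_hot = −Q/T_H = −19900/814 = -24.45 J/K and ΔS_cold = +Q/T_C = 19900/679 = 29.31 J/K.
ΔS_total = -24.45 + 29.31 = 4.86 J/K, positive as the second law requires.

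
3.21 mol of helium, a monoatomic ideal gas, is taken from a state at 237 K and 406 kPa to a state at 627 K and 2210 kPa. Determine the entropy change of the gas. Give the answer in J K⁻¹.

ΔS = 19.7 J/K

ΔS = nC_p ln(T₂/T₁) − nR ln(P₂/P₁), with C_p = 5R/2 = 20.79 J mol⁻¹ K⁻¹ for a monoatomic ideal gas.
ΔS = 3.21 × [20.79 × ln(627/237) − 8.314 × ln(2210/406)] = 19.7 J/K.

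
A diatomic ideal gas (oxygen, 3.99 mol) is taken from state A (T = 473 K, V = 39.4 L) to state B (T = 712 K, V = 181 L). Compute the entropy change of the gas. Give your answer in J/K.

Entropy is a state function: ΔS = nC_V ln(T₂/T₁) + nR ln(V₂/V₁), with C_V = 5R/2 = 20.79 J mol⁻¹ K⁻¹ for a diatomic ideal gas.
ΔS = 3.99 × [20.79 × ln(712/473) + 8.314 × ln(181/39.4)] = 84.5 J/K.

ΔS = 84.5 J/K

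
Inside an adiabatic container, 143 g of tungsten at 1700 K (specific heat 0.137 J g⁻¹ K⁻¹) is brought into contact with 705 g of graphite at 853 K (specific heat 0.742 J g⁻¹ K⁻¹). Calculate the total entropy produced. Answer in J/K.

ΔS_total = 5.6 J/K

Energy balance: T_f = (m₁c₁T₁ + m₂c₂T₂)/(m₁c₁ + m₂c₂) = 883.58 K.
ΔS₁ = m₁c₁ ln(T_f/T₁) = 19.591 × ln(883.58/1700) = -12.82 J/K.
ΔS₂ = m₂c₂ ln(T_f/T₂) = 523.11 × ln(883.58/853) = 18.42 J/K.
ΔS_total = -12.82 + 18.42 = 5.6 J/K.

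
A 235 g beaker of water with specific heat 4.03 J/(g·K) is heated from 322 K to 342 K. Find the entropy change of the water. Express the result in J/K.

ΔS = 57.1 J/K

ΔS = ∫dQ_rev/T = m c ln(T₂/T₁) = 235 × 4.03 × ln(342/322) = 57.1 J/K.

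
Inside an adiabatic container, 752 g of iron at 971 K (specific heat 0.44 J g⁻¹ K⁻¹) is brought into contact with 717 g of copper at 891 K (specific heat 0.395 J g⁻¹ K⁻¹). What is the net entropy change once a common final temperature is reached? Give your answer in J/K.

Energy balance: T_f = (m₁c₁T₁ + m₂c₂T₂)/(m₁c₁ + m₂c₂) = 934.1 K.
ΔS₁ = m₁c₁ ln(T_f/T₁) = 330.88 × ln(934.1/971) = -12.8176 J/K.
ΔS₂ = m₂c₂ ln(T_f/T₂) = 283.215 × ln(934.1/891) = 13.3802 J/K.
ΔS_total = -12.8176 + 13.3802 = 0.563 J/K.

ΔS_total = 0.563 J/K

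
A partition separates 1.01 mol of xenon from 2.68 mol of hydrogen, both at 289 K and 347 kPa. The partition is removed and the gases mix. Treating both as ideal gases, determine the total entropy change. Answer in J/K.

Mole fractions: x_A = 1.01/3.69 = 0.274, x_B = 0.726.
ΔS_mix = −R(n_A ln x_A + n_B ln x_B) = −8.314 × (1.01 ln 0.274 + 2.68 ln 0.726) = 18 J/K.

ΔS_mix = 18 J/K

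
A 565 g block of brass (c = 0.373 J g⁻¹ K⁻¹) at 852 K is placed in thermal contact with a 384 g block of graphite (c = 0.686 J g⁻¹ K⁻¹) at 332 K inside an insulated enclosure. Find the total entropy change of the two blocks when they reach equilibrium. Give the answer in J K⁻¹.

ΔS_total = 51.9 J/K

Energy balance: T_f = (m₁c₁T₁ + m₂c₂T₂)/(m₁c₁ + m₂c₂) = 563.11 K.
ΔS₁ = m₁c₁ ln(T_f/T₁) = 210.745 × ln(563.11/852) = -87.27 J/K.
ΔS₂ = m₂c₂ ln(T_f/T₂) = 263.424 × ln(563.11/332) = 139.2 J/K.
ΔS_total = -87.27 + 139.2 = 51.9 J/K.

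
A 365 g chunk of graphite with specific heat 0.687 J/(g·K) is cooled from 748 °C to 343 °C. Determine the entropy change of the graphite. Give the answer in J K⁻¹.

In kelvin: T₁ = 1021.15 K, T₂ = 616.15 K. ΔS = ∫dQ_rev/T = m c ln(T₂/T₁) = 365 × 0.687 × ln(616.15/1021.15) = -127 J/K.

ΔS = -127 J/K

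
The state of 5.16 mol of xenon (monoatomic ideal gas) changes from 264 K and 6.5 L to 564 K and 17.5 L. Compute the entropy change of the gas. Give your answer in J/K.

Entropy is a state function: ΔS = nC_V ln(T₂/T₁) + nR ln(V₂/V₁), with C_V = 3R/2 = 12.47 J mol⁻¹ K⁻¹ for a monoatomic ideal gas.
ΔS = 5.16 × [12.47 × ln(564/264) + 8.314 × ln(17.5/6.5)] = 91.3 J/K.

ΔS = 91.3 J/K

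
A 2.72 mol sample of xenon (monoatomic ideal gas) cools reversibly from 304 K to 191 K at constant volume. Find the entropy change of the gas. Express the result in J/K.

At constant volume, ΔS = nC_V ln(T₂/T₁) with C_V = 3R/2 = 12.47 J mol⁻¹ K⁻¹.
ΔS = 2.72 × 12.47 × ln(191/304) = -15.8 J/K.

ΔS = -15.8 J/K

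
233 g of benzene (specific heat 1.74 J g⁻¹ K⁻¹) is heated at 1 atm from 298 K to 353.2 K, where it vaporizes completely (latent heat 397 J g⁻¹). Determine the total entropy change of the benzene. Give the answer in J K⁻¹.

Warming step: ΔS₁ = m c ln(T_tr/T_i) = 233 × 1.74 × ln(353.2/298) = 68.9 J/K.
Phase change: ΔS₂ = +mL/T_tr = 233 × 397 / 353.2 = 261.9 J/K.
ΔS_total = (68.9) + (261.9) = 331 J/K.

ΔS = 331 J/K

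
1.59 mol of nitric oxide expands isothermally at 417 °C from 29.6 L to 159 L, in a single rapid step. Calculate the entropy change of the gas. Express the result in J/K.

ΔS_gas = 22.2 J/K

Entropy is a state function, so ΔS_gas depends only on the end states.
For an isothermal ideal gas ΔS_gas = nR ln(V₂/V₁) = 1.59 × 8.314 × ln(159/29.6) = 22.2 J/K.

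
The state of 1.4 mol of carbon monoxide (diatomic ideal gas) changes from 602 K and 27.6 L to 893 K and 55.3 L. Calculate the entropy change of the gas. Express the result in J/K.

Entropy is a state function: ΔS = nC_V ln(T₂/T₁) + nR ln(V₂/V₁), with C_V = 5R/2 = 20.79 J mol⁻¹ K⁻¹ for a diatomic ideal gas.
ΔS = 1.4 × [20.79 × ln(893/602) + 8.314 × ln(55.3/27.6)] = 19.6 J/K.

ΔS = 19.6 J/K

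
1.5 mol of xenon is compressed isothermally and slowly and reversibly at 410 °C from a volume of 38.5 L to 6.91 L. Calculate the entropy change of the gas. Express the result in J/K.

ΔS_gas = -21.4 J/K

For an isothermal ideal gas ΔS_gas = nR ln(V₂/V₁) = 1.5 × 8.314 × ln(6.91/38.5) = -21.4 J/K.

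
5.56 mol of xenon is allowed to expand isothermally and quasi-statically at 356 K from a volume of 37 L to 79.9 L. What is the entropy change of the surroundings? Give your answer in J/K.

ΔS_surr = -35.6 J/K

For an isothermal ideal gas ΔS_gas = nR ln(V₂/V₁) = 5.56 × 8.314 × ln(79.9/37) = 35.6 J/K.
The process is reversible, so ΔS_surr = −ΔS_gas = -35.6 J/K and ΔS_universe = 0.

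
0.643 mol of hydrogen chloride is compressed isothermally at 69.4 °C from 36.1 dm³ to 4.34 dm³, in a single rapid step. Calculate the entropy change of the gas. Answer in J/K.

Entropy is a state function, so ΔS_gas depends only on the end states.
For an isothermal ideal gas ΔS_gas = nR ln(V₂/V₁) = 0.643 × 8.314 × ln(4.34/36.1) = -11.3 J/K.

ΔS_gas = -11.3 J/K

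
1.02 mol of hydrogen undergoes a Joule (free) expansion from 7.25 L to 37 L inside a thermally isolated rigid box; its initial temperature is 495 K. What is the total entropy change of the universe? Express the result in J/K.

ΔS_universe = 13.8 J/K

For an ideal gas in free expansion Q = 0 and W = 0, so T is unchanged.
Entropy is a state function; using a reversible isothermal path, ΔS_gas = nR ln(V₂/V₁) = 1.02 × 8.314 × ln(37/7.25) = 13.8 J/K.
The insulated surroundings exchange no heat, so ΔS_surr = 0 and ΔS_universe = ΔS_gas.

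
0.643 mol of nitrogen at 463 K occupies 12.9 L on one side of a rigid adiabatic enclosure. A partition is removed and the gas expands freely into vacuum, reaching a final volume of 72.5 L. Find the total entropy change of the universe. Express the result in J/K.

ΔS_universe = 9.23 J/K

For an ideal gas in free expansion Q = 0 and W = 0, so T is unchanged.
Entropy is a state function; using a reversible isothermal path, ΔS_gas = nR ln(V₂/V₁) = 0.643 × 8.314 × ln(72.5/12.9) = 9.23 J/K.
The insulated surroundings exchange no heat, so ΔS_surr = 0 and ΔS_universe = ΔS_gas.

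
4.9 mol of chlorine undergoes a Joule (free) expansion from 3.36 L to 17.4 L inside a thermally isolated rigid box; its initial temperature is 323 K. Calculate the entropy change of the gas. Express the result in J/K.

No heat is exchanged and no work is done, so the ideal-gas temperature stays constant.
Entropy is a state function; using a reversible isothermal path, ΔS_gas = nR ln(V₂/V₁) = 4.9 × 8.314 × ln(17.4/3.36) = 67 J/K.

ΔS_gas = 67 J/K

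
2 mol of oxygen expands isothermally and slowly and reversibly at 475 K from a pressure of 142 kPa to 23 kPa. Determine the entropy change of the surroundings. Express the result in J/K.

For an isothermal ideal gas ΔS_gas = nR ln(P₁/P₂) = 2 × 8.314 × ln(142/23) = 30.3 J/K.
The process is reversible, so ΔS_surr = −ΔS_gas = -30.3 J/K and ΔS_universe = 0.

ΔS_surr = -30.3 J/K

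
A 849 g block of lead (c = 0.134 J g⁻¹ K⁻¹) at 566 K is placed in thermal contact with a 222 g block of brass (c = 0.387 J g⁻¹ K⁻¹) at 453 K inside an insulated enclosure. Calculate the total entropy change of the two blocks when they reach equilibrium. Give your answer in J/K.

ΔS_total = 1.2 J/K

Energy balance: T_f = (m₁c₁T₁ + m₂c₂T₂)/(m₁c₁ + m₂c₂) = 517.38 K.
ΔS₁ = m₁c₁ ln(T_f/T₁) = 113.766 × ln(517.38/566) = -10.22 J/K.
ΔS₂ = m₂c₂ ln(T_f/T₂) = 85.914 × ln(517.38/453) = 11.42 J/K.
ΔS_total = -10.22 + 11.42 = 1.2 J/K.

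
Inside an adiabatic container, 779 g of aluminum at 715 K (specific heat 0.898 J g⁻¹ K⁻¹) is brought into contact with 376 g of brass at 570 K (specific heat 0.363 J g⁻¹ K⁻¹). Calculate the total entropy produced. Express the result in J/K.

ΔS_total = 2.79 J/K

Energy balance: T_f = (m₁c₁T₁ + m₂c₂T₂)/(m₁c₁ + m₂c₂) = 691.33 K.
ΔS₁ = m₁c₁ ln(T_f/T₁) = 699.542 × ln(691.33/715) = -23.55 J/K.
ΔS₂ = m₂c₂ ln(T_f/T₂) = 136.488 × ln(691.33/570) = 26.34 J/K.
ΔS_total = -23.55 + 26.34 = 2.79 J/K.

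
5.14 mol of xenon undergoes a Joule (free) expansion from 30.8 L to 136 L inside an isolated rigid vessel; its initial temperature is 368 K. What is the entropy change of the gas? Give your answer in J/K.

No heat is exchanged and no work is done, so the ideal-gas temperature stays constant.
Entropy is a state function; using a reversible isothermal path, ΔS_gas = nR ln(V₂/V₁) = 5.14 × 8.314 × ln(136/30.8) = 63.5 J/K.

ΔS_gas = 63.5 J/K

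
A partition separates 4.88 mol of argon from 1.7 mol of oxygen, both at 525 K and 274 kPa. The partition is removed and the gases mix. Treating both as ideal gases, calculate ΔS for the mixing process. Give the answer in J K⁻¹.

ΔS_mix = 31.3 J/K

Mole fractions: x_A = 4.88/6.58 = 0.742, x_B = 0.258.
ΔS_mix = −R(n_A ln x_A + n_B ln x_B) = −8.314 × (4.88 ln 0.742 + 1.7 ln 0.258) = 31.3 J/K.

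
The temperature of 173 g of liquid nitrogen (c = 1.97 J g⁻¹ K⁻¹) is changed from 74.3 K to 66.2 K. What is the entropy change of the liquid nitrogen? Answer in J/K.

ΔS = -39.3 J/K

ΔS = ∫dQ_rev/T = m c ln(T₂/T₁) = 173 × 1.97 × ln(66.2/74.3) = -39.3 J/K.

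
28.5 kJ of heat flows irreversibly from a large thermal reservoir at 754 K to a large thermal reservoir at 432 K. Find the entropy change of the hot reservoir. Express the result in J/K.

ΔS_hot = -37.8 J/K

The hot reservoir loses heat Q, so ΔS_hot = −Q/T_H = −28500/754 = -37.8 J/K.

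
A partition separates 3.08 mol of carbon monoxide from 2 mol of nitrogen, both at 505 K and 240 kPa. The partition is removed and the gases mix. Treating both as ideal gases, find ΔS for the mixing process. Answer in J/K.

ΔS_mix = 28.3 J/K

Mole fractions: x_A = 3.08/5.08 = 0.606, x_B = 0.394.
ΔS_mix = −R(n_A ln x_A + n_B ln x_B) = −8.314 × (3.08 ln 0.606 + 2 ln 0.394) = 28.3 J/K.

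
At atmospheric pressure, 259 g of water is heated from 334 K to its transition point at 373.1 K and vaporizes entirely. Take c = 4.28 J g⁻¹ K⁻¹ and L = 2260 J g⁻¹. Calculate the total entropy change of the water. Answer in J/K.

Warming step: ΔS₁ = m c ln(T_tr/T_i) = 259 × 4.28 × ln(373.1/334) = 122.7 J/K.
Phase change: ΔS₂ = +mL/T_tr = 259 × 2260 / 373.1 = 1569 J/K.
ΔS_total = (122.7) + (1569) = 1690 J/K.

ΔS = 1690 J/K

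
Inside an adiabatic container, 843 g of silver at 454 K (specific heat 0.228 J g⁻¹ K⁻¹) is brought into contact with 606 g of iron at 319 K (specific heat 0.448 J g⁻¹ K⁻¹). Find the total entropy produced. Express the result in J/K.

ΔS_total = 7.11 J/K

Energy balance: T_f = (m₁c₁T₁ + m₂c₂T₂)/(m₁c₁ + m₂c₂) = 374.96 K.
ΔS₁ = m₁c₁ ln(T_f/T₁) = 192.204 × ln(374.96/454) = -36.77 J/K.
ΔS₂ = m₂c₂ ln(T_f/T₂) = 271.488 × ln(374.96/319) = 43.88 J/K.
ΔS_total = -36.77 + 43.88 = 7.11 J/K.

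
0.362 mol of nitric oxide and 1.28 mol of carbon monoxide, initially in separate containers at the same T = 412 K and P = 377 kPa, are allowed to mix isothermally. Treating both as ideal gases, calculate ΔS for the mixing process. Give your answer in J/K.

Mole fractions: x_A = 0.362/1.64 = 0.22, x_B = 0.78.
ΔS_mix = −R(n_A ln x_A + n_B ln x_B) = −8.314 × (0.362 ln 0.22 + 1.28 ln 0.78) = 7.2 J/K.

ΔS_mix = 7.2 J/K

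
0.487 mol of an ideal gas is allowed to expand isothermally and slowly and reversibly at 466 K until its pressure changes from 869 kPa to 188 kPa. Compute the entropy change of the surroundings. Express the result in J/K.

ΔS_surr = -6.2 J/K

For an isothermal ideal gas ΔS_gas = nR ln(P₁/P₂) = 0.487 × 8.314 × ln(869/188) = 6.2 J/K.
The process is reversible, so ΔS_surr = −ΔS_gas = -6.2 J/K and ΔS_universe = 0.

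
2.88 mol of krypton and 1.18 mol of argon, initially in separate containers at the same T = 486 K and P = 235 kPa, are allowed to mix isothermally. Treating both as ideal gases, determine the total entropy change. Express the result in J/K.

Mole fractions: x_A = 2.88/4.06 = 0.709, x_B = 0.291.
ΔS_mix = −R(n_A ln x_A + n_B ln x_B) = −8.314 × (2.88 ln 0.709 + 1.18 ln 0.291) = 20.3 J/K.

ΔS_mix = 20.3 J/K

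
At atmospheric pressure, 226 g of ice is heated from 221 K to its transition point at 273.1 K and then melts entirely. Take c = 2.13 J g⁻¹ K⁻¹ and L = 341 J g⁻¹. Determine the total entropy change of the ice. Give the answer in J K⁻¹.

ΔS = 384 J/K

Warming step: ΔS₁ = m c ln(T_tr/T_i) = 226 × 2.13 × ln(273.1/221) = 101.9 J/K.
Phase change: ΔS₂ = +mL/T_tr = 226 × 341 / 273.1 = 282.2 J/K.
ΔS_total = (101.9) + (282.2) = 384 J/K.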